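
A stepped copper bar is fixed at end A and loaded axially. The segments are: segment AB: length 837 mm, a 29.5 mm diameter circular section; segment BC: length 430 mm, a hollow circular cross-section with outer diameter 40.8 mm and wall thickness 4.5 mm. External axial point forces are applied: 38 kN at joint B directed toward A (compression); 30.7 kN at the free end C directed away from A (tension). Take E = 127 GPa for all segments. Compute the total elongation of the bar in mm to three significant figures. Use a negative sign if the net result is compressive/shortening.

Internal axial forces (sectioning from the free end, tension +): N_BC = 30.7 kN, N_AB = -7.3 kN.
A_AB = 683.5 mm².
A_BC = 513.2 mm².
δ_AB = -7300·837/(683.5·127000) = -0.07039 mm
δ_BC = 30700·430/(513.2·127000) = 0.2026 mm
δ = Σδ_i = 0.1322 mm.

0.132 mm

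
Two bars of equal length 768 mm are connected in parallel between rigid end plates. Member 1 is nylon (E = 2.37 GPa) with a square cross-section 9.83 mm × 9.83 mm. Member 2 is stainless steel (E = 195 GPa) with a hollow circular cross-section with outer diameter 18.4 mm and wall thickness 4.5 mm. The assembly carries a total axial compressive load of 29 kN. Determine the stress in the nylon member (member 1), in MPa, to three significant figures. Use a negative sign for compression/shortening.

A_1 = 96.63 mm².
A_2 = 196.5 mm².
Equal strain + equilibrium ⇒ each member carries load in proportion to AE: A₁E₁ = 229000 N, A₂E₂ = 38320000 N, ΣAE = 38550000 N.
σ₁ = P·E₁/ΣAE = -29000·2370/38550000 = -1.783 MPa.

-1.78 MPa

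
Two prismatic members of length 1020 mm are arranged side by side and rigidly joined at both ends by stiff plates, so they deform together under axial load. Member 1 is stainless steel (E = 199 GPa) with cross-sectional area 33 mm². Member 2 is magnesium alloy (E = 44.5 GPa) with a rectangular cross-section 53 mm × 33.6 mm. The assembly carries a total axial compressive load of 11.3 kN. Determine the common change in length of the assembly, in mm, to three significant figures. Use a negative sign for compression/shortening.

-0.134 mm

A_2 = 1781 mm².
Equal strain + equilibrium ⇒ each member carries load in proportion to AE: A₁E₁ = 6567000 N, A₂E₂ = 79250000 N, ΣAE = 85810000 N.
δ = PL/ΣAE = -11300·1020/85810000 = -0.1343 mm.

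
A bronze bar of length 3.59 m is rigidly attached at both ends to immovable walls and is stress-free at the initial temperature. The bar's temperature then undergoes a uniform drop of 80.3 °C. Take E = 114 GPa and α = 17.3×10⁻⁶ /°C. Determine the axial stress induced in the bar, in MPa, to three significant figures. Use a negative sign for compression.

158 MPa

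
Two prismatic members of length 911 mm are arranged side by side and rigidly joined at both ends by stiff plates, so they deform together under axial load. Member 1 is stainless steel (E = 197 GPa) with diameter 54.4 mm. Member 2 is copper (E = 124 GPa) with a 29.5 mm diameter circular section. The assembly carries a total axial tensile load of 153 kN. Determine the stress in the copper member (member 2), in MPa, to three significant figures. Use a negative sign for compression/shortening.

35.0 MPa

A_1 = 2324 mm².
A_2 = 683.5 mm².
Equal strain + equilibrium ⇒ each member carries load in proportion to AE: A₁E₁ = 457900000 N, A₂E₂ = 84750000 N, ΣAE = 542600000 N.
σ₂ = P·E₂/ΣAE = 153000·124000/542600000 = 34.96 MPa.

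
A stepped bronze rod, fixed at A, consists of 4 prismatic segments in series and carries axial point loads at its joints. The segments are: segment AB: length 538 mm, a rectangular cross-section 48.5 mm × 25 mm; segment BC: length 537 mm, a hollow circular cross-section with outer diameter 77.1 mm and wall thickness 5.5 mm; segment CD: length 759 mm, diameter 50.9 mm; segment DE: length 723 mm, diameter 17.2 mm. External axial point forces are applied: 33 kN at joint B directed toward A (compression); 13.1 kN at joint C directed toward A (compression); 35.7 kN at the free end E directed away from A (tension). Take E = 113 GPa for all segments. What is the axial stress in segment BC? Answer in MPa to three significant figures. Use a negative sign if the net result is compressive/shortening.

18.3 MPa

Internal axial forces (sectioning from the free end, tension +): N_DE = 35.7 kN, N_CD = 35.7 kN, N_BC = 22.6 kN, N_AB = -10.4 kN.
A_BC = 1237 mm².
σ_BC = N_BC/A_BC = 22600/1237 = 18.27 MPa.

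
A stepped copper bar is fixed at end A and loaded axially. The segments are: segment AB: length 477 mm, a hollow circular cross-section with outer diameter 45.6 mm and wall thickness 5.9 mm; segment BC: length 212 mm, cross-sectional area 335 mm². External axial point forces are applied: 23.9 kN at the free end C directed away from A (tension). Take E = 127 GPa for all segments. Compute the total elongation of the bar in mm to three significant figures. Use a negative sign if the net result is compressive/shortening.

Internal axial forces (sectioning from the free end, tension +): N_BC = 23.9 kN, N_AB = 23.9 kN.
A_AB = 735.9 mm².
δ_AB = 23900·477/(735.9·127000) = 0.122 mm
δ_BC = 23900·212/(335·127000) = 0.1191 mm
δ = Σδ_i = 0.2411 mm.

0.241 mm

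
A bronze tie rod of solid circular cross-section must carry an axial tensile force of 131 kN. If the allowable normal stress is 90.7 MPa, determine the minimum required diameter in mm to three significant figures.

42.9 mm

Required area A ≥ P/σ_allow = 131000/90.7 = 1444 mm².
For a solid circular section, d ≥ √(4A/π) = 42.88 mm.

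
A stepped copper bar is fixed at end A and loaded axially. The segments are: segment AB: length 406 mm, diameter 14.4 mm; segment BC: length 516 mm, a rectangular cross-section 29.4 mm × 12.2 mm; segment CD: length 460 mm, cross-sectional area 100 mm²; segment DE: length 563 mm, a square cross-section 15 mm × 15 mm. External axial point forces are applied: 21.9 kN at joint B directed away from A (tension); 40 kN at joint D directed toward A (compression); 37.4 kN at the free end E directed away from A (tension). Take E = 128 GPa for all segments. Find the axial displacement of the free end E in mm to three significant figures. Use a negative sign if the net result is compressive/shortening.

Internal axial forces (sectioning from the free end, tension +): N_DE = 37.4 kN, N_CD = -2.6 kN, N_BC = -2.6 kN, N_AB = 19.3 kN.
A_AB = 162.9 mm².
A_BC = 358.7 mm².
A_DE = 225 mm².
δ_AB = 19300·406/(162.9·128000) = 0.3759 mm
δ_BC = -2600·516/(358.7·128000) = -0.02922 mm
δ_CD = -2600·460/(100·128000) = -0.09344 mm
δ_DE = 37400·563/(225·128000) = 0.7311 mm
δ = Σδ_i = 0.9843 mm.

0.984 mm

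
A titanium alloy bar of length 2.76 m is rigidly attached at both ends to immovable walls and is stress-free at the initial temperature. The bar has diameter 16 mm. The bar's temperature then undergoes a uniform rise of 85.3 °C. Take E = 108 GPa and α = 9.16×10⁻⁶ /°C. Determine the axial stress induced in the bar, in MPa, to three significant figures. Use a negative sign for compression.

Free thermal expansion αLΔT = 9.16e-6 · 2760 · 85.3 = 2.157 mm.
The walls impose strain ε = −(2.157)/2760 = -7.8135e-04; σ = Eε = 108000 · -7.8135e-04 = -84.39 MPa.

-84.4 MPa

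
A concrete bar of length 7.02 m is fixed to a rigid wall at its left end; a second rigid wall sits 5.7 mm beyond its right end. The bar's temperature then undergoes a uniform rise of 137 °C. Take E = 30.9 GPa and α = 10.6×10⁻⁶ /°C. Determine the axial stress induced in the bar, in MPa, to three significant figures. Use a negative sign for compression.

-19.8 MPa

Free thermal expansion αLΔT = 10.6e-6 · 7020 · 137 = 10.19 mm.
The walls engage after the gap closes; constrained expansion = 10.19 − 5.7 = 4.494 mm.
The walls impose strain ε = −(4.494)/7020 = -6.4023e-04; σ = Eε = 30900 · -6.4023e-04 = -19.78 MPa.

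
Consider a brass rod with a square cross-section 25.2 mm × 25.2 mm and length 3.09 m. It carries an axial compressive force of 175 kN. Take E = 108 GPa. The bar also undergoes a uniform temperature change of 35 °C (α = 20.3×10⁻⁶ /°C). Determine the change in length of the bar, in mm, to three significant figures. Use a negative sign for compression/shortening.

A = 635 mm².
δ_mech = NL/(AE) = -175000·3090/(635·108000) = -7.884 mm.
δ_thermal = αLΔT = 20.3e-6·3090·35 = 2.195 mm.
δ = δ_mech + δ_thermal = -5.689 mm.

-5.69 mm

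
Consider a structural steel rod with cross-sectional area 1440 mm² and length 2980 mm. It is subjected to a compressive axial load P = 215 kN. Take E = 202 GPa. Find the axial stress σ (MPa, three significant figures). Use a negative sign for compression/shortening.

σ = N/A = -215000/1440 = -149.3 MPa.

-149 MPa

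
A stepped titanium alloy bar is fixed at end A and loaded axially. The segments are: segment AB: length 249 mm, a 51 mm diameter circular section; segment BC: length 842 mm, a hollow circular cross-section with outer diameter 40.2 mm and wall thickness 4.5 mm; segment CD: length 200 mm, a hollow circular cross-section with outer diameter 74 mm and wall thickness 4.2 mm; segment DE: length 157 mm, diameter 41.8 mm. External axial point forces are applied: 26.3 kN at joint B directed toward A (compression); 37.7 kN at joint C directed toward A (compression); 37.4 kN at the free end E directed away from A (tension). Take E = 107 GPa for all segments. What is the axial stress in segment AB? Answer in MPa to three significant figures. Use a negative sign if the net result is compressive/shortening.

Internal axial forces (sectioning from the free end, tension +): N_DE = 37.4 kN, N_CD = 37.4 kN, N_BC = -0.3 kN, N_AB = -26.6 kN.
A_AB = 2043 mm².
σ_AB = N_AB/A_AB = -26600/2043 = -13.02 MPa.

-13.0 MPa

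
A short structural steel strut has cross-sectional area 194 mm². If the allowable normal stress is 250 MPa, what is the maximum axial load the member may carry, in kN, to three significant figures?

48.5 kN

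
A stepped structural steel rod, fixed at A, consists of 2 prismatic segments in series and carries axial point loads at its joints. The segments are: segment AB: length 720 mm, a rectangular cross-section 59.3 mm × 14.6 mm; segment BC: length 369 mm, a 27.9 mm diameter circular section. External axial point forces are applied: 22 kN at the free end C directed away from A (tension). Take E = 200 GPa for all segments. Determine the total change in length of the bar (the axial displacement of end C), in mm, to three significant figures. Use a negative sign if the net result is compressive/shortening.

0.158 mm

Internal axial forces (sectioning from the free end, tension +): N_BC = 22 kN, N_AB = 22 kN.
A_AB = 865.8 mm².
A_BC = 611.4 mm².
δ_AB = 22000·720/(865.8·200000) = 0.09148 mm
δ_BC = 22000·369/(611.4·200000) = 0.06639 mm
δ = Σδ_i = 0.1579 mm.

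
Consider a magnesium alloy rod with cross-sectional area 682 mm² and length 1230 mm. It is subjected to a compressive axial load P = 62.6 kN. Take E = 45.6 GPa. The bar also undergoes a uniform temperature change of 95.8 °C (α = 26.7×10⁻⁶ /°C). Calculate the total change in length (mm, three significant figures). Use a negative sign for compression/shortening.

δ_mech = NL/(AE) = -62600·1230/(682·45600) = -2.476 mm.
δ_thermal = αLΔT = 26.7e-6·1230·95.8 = 3.146 mm.
δ = δ_mech + δ_thermal = 0.6703 mm.

0.670 mm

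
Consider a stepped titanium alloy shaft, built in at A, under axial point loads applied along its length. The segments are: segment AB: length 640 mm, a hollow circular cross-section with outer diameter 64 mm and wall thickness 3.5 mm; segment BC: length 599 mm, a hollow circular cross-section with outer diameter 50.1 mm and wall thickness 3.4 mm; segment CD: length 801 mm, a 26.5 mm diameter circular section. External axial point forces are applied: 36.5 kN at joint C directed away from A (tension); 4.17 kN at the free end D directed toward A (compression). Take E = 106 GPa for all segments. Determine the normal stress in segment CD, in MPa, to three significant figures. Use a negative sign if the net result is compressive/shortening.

Internal axial forces (sectioning from the free end, tension +): N_CD = -4.17 kN, N_BC = 32.33 kN, N_AB = 32.33 kN.
A_CD = 551.5 mm².
σ_CD = N_CD/A_CD = -4170/551.5 = -7.561 MPa.

-7.56 MPa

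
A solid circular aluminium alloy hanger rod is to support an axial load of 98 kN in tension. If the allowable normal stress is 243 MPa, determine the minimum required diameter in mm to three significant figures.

22.7 mm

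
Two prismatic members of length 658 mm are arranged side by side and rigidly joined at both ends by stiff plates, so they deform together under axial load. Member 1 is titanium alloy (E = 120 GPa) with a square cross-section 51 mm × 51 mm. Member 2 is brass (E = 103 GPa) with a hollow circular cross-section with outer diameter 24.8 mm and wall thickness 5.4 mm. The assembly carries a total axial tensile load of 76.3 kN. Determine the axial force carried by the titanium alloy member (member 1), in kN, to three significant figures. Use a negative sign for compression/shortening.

68.8 kN

A_1 = 2601 mm².
A_2 = 329.1 mm².
Equal strain + equilibrium ⇒ each member carries load in proportion to AE: A₁E₁ = 312100000 N, A₂E₂ = 33900000 N, ΣAE = 346000000 N.
F₁ = P·A₁E₁/ΣAE = 76300·312100000/346000000 = 68830 N.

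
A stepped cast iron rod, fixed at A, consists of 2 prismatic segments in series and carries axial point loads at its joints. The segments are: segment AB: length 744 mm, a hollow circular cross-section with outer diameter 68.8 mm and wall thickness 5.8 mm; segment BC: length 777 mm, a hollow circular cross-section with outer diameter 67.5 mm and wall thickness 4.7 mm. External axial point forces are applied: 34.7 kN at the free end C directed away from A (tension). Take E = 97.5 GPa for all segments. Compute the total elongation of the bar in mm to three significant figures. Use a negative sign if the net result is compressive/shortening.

Internal axial forces (sectioning from the free end, tension +): N_BC = 34.7 kN, N_AB = 34.7 kN.
A_AB = 1148 mm².
A_BC = 927.3 mm².
δ_AB = 34700·744/(1148·97500) = 0.2307 mm
δ_BC = 34700·777/(927.3·97500) = 0.2982 mm
δ = Σδ_i = 0.5289 mm.

0.529 mm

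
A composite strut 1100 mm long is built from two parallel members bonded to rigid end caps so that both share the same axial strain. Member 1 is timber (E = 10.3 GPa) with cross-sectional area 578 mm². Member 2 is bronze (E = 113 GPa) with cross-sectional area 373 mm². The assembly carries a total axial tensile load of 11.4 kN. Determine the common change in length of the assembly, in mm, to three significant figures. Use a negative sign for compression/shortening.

Equal strain + equilibrium ⇒ each member carries load in proportion to AE: A₁E₁ = 5953000 N, A₂E₂ = 42150000 N, ΣAE = 48100000 N.
δ = PL/ΣAE = 11400·1100/48100000 = 0.2607 mm.

0.261 mm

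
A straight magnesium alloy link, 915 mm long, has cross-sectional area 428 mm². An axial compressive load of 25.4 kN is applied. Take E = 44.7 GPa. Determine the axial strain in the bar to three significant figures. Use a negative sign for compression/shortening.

σ = N/A = -59.35 MPa; ε = σ/E = -59.35/44700 = -1.328e-03.

-0.00133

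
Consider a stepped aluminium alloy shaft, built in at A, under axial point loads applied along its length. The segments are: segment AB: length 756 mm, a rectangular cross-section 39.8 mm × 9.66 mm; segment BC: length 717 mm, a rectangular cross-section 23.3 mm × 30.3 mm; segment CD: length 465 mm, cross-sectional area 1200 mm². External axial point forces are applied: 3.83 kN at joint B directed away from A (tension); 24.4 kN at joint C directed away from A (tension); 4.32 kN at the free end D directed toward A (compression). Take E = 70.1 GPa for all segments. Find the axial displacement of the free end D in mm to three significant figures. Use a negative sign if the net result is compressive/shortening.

Internal axial forces (sectioning from the free end, tension +): N_CD = -4.32 kN, N_BC = 20.08 kN, N_AB = 23.91 kN.
A_AB = 384.5 mm².
A_BC = 706 mm².
δ_AB = 23910·756/(384.5·70100) = 0.6707 mm
δ_BC = 20080·717/(706·70100) = 0.2909 mm
δ_CD = -4320·465/(1200·70100) = -0.02388 mm
δ = Σδ_i = 0.9377 mm.

0.938 mm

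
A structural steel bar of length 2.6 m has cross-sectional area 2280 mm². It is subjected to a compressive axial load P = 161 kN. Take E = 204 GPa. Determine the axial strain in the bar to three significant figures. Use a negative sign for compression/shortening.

σ = N/A = -70.61 MPa; ε = σ/E = -70.61/204000 = -3.461e-04.

-3.46e-04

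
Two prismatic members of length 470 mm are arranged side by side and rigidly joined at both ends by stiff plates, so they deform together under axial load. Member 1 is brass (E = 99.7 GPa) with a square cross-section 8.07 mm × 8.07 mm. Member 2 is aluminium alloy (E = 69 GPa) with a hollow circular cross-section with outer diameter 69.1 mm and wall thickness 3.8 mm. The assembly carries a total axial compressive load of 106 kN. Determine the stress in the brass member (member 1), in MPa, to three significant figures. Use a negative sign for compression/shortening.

-175 MPa

A_1 = 65.12 mm².
A_2 = 779.6 mm².
Equal strain + equilibrium ⇒ each member carries load in proportion to AE: A₁E₁ = 6493000 N, A₂E₂ = 53790000 N, ΣAE = 60280000 N.
σ₁ = P·E₁/ΣAE = -106000·99700/60280000 = -175.3 MPa.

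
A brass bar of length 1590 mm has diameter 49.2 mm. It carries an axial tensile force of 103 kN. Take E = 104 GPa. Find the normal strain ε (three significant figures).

A = 1901 mm².
σ = N/A = 54.18 MPa; ε = σ/E = 54.18/104000 = 5.209e-04.

5.21e-04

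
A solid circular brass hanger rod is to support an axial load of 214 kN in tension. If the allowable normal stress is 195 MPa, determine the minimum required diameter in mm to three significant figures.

37.4 mm

Required area A ≥ P/σ_allow = 214000/195 = 1097 mm².
For a solid circular section, d ≥ √(4A/π) = 37.38 mm.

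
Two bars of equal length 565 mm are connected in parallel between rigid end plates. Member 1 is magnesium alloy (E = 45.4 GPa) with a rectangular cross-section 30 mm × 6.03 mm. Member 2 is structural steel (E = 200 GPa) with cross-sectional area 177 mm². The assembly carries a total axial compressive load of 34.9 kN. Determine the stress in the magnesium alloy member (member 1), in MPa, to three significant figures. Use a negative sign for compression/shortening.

-36.3 MPa

A_1 = 180.9 mm².
Equal strain + equilibrium ⇒ each member carries load in proportion to AE: A₁E₁ = 8213000 N, A₂E₂ = 35400000 N, ΣAE = 43610000 N.
σ₁ = P·E₁/ΣAE = -34900·45400/43610000 = -36.33 MPa.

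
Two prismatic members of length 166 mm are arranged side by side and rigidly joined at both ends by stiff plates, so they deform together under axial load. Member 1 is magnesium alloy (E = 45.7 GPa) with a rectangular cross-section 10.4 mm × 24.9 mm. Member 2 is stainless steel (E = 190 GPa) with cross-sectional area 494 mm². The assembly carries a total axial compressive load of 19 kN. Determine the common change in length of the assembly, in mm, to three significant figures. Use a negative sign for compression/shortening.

-0.0298 mm

A_1 = 259 mm².
Equal strain + equilibrium ⇒ each member carries load in proportion to AE: A₁E₁ = 11830000 N, A₂E₂ = 93860000 N, ΣAE = 105700000 N.
δ = PL/ΣAE = -19000·166/105700000 = -0.02984 mm.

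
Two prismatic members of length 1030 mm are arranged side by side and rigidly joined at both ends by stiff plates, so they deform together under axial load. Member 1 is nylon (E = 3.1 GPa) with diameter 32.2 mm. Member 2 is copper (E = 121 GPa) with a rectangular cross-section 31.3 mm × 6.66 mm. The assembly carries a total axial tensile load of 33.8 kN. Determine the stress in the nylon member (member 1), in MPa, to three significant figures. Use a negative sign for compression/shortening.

A_1 = 814.3 mm².
A_2 = 208.5 mm².
Equal strain + equilibrium ⇒ each member carries load in proportion to AE: A₁E₁ = 2524000 N, A₂E₂ = 25220000 N, ΣAE = 27750000 N.
σ₁ = P·E₁/ΣAE = 33800·3100/27750000 = 3.776 MPa.

3.78 MPa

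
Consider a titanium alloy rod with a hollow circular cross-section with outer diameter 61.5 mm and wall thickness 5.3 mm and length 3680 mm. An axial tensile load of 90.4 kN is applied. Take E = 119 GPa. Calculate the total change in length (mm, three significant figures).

2.99 mm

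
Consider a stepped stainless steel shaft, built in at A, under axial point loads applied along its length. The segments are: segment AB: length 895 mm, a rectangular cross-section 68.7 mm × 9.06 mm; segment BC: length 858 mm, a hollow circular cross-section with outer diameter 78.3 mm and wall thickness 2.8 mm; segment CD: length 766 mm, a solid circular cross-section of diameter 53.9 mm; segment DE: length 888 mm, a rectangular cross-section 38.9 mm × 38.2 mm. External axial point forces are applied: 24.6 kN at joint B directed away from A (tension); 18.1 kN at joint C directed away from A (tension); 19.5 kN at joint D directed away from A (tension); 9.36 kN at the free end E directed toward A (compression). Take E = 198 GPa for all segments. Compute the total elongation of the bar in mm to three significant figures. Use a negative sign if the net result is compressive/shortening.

0.557 mm

Internal axial forces (sectioning from the free end, tension +): N_DE = -9.36 kN, N_CD = 10.14 kN, N_BC = 28.24 kN, N_AB = 52.84 kN.
A_AB = 622.4 mm².
A_BC = 664.1 mm².
A_CD = 2282 mm².
A_DE = 1486 mm².
δ_AB = 52840·895/(622.4·198000) = 0.3837 mm
δ_BC = 28240·858/(664.1·198000) = 0.1843 mm
δ_CD = 10140·766/(2282·198000) = 0.01719 mm
δ_DE = -9360·888/(1486·198000) = -0.02825 mm
δ = Σδ_i = 0.5569 mm.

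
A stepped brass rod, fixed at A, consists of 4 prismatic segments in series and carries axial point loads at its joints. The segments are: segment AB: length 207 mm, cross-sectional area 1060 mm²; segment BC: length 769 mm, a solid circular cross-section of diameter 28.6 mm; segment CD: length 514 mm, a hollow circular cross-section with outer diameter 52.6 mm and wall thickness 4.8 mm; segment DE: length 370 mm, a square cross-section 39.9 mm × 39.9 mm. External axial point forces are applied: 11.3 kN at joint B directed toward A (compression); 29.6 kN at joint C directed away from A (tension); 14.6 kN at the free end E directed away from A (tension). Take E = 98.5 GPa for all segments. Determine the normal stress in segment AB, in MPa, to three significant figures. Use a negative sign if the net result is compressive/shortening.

Internal axial forces (sectioning from the free end, tension +): N_DE = 14.6 kN, N_CD = 14.6 kN, N_BC = 44.2 kN, N_AB = 32.9 kN.
σ_AB = N_AB/A_AB = 32900/1060 = 31.04 MPa.

31.0 MPa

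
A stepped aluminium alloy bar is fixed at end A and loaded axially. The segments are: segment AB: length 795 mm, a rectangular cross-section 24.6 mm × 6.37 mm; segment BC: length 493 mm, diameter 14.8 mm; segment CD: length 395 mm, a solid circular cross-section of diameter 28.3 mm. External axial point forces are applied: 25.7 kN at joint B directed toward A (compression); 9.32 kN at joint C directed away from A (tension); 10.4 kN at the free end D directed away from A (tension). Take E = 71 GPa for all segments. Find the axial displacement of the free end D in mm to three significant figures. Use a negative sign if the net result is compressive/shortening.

0.461 mm

Internal axial forces (sectioning from the free end, tension +): N_CD = 10.4 kN, N_BC = 19.72 kN, N_AB = -5.98 kN.
A_AB = 156.7 mm².
A_BC = 172 mm².
A_CD = 629 mm².
δ_AB = -5980·795/(156.7·71000) = -0.4273 mm
δ_BC = 19720·493/(172·71000) = 0.7959 mm
δ_CD = 10400·395/(629·71000) = 0.09198 mm
δ = Σδ_i = 0.4606 mm.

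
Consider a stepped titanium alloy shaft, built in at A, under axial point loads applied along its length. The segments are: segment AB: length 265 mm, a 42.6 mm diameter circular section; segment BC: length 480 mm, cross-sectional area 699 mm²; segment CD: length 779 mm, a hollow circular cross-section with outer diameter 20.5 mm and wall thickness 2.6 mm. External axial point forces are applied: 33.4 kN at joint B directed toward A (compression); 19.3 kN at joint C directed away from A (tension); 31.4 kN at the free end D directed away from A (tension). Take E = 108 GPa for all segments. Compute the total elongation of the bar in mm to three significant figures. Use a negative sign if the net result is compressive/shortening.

Internal axial forces (sectioning from the free end, tension +): N_CD = 31.4 kN, N_BC = 50.7 kN, N_AB = 17.3 kN.
A_AB = 1425 mm².
A_CD = 146.2 mm².
δ_AB = 17300·265/(1425·108000) = 0.02978 mm
δ_BC = 50700·480/(699·108000) = 0.3224 mm
δ_CD = 31400·779/(146.2·108000) = 1.549 mm
δ = Σδ_i = 1.901 mm.

1.90 mm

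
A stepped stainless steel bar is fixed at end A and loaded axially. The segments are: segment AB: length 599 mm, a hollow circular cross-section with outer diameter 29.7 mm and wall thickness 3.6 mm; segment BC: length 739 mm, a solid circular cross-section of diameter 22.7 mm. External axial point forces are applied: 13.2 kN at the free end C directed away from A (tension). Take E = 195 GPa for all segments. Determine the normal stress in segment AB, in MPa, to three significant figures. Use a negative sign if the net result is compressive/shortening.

Internal axial forces (sectioning from the free end, tension +): N_BC = 13.2 kN, N_AB = 13.2 kN.
A_AB = 295.2 mm².
σ_AB = N_AB/A_AB = 13200/295.2 = 44.72 MPa.

44.7 MPa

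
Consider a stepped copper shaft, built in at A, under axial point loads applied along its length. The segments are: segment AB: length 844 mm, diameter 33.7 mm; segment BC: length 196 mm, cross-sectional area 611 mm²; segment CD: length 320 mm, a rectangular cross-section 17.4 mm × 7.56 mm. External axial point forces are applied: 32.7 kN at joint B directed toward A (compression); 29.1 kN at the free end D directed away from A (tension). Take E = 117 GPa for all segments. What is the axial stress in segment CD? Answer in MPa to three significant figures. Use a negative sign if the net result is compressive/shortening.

Internal axial forces (sectioning from the free end, tension +): N_CD = 29.1 kN, N_BC = 29.1 kN, N_AB = -3.6 kN.
A_CD = 131.5 mm².
σ_CD = N_CD/A_CD = 29100/131.5 = 221.2 MPa.

221 MPa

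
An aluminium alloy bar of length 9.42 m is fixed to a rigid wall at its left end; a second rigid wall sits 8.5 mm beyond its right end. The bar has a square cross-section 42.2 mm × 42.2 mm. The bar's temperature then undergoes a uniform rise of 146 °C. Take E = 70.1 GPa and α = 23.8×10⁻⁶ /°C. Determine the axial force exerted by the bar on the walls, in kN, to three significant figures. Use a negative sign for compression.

-321 kN

Free thermal expansion αLΔT = 23.8e-6 · 9420 · 146 = 32.73 mm.
The walls engage after the gap closes; constrained expansion = 32.73 − 8.5 = 24.23 mm.
The walls impose strain ε = −(24.23)/9420 = -2.5725e-03; σ = Eε = 70100 · -2.5725e-03 = -180.3 MPa.
Wall reaction R = σ·A = -180.3·1781 = -321100 N = -321.1 kN.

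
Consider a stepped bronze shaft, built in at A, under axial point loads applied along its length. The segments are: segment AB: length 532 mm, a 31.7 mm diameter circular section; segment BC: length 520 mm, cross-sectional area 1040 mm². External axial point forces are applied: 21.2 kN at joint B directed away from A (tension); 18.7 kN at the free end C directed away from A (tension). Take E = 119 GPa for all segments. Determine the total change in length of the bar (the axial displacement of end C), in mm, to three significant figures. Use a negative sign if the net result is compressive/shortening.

0.305 mm

Internal axial forces (sectioning from the free end, tension +): N_BC = 18.7 kN, N_AB = 39.9 kN.
A_AB = 789.2 mm².
δ_AB = 39900·532/(789.2·119000) = 0.226 mm
δ_BC = 18700·520/(1040·119000) = 0.07857 mm
δ = Σδ_i = 0.3046 mm.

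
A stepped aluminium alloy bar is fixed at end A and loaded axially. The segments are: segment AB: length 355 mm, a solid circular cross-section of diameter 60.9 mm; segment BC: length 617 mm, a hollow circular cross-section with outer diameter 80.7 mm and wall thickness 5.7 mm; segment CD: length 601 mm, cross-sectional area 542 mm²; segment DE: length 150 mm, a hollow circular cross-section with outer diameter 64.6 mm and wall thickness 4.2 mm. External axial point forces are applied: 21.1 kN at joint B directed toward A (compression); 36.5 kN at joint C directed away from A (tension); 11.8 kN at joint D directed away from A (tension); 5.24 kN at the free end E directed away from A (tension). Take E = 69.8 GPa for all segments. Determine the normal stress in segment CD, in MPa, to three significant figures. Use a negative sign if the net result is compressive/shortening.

31.4 MPa

Internal axial forces (sectioning from the free end, tension +): N_DE = 5.24 kN, N_CD = 17.04 kN, N_BC = 53.54 kN, N_AB = 32.44 kN.
σ_CD = N_CD/A_CD = 17040/542 = 31.44 MPa.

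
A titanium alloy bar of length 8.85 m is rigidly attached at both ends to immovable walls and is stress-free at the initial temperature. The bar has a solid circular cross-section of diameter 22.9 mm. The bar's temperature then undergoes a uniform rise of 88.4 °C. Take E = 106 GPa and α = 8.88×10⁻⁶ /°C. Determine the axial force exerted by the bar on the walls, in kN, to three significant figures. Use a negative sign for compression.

Free thermal expansion αLΔT = 8.88e-6 · 8850 · 88.4 = 6.947 mm.
The walls impose strain ε = −(6.947)/8850 = -7.8499e-04; σ = Eε = 106000 · -7.8499e-04 = -83.21 MPa.
Wall reaction R = σ·A = -83.21·411.9 = -34270 N = -34.27 kN.

-34.3 kN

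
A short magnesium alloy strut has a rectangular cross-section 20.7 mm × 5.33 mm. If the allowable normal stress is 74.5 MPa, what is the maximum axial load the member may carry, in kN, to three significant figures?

A = 110.3 mm².
P_max = σ_allow · A = 74.5 · 110.3 = 8220 N = 8.22 kN.

8.22 kN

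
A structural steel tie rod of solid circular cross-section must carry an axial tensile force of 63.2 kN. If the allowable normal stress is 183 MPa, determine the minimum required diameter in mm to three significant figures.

Required area A ≥ P/σ_allow = 63200/183 = 345.4 mm².
For a solid circular section, d ≥ √(4A/π) = 20.97 mm.

21.0 mm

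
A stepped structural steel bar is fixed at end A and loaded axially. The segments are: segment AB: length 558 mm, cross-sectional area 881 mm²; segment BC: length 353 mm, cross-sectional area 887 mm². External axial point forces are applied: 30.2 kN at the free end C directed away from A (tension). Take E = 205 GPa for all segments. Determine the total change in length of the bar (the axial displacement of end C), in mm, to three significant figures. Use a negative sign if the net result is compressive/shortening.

0.152 mm

Internal axial forces (sectioning from the free end, tension +): N_BC = 30.2 kN, N_AB = 30.2 kN.
δ_AB = 30200·558/(881·205000) = 0.09331 mm
δ_BC = 30200·353/(887·205000) = 0.05863 mm
δ = Σδ_i = 0.1519 mm.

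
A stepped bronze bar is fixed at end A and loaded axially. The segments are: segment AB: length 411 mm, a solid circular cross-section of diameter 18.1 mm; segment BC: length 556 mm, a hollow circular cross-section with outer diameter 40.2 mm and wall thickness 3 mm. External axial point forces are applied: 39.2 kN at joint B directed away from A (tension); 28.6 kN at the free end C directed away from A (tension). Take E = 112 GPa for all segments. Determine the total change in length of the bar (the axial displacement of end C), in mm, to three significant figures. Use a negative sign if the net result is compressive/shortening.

Internal axial forces (sectioning from the free end, tension +): N_BC = 28.6 kN, N_AB = 67.8 kN.
A_AB = 257.3 mm².
A_BC = 350.6 mm².
δ_AB = 67800·411/(257.3·112000) = 0.967 mm
δ_BC = 28600·556/(350.6·112000) = 0.405 mm
δ = Σδ_i = 1.372 mm.

1.37 mm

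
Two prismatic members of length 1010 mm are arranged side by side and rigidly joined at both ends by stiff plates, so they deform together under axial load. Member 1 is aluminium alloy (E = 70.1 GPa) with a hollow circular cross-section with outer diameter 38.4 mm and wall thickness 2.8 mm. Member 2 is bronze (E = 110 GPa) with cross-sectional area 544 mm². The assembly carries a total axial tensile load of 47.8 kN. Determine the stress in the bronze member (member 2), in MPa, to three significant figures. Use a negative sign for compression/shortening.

A_1 = 313.2 mm².
Equal strain + equilibrium ⇒ each member carries load in proportion to AE: A₁E₁ = 21950000 N, A₂E₂ = 59840000 N, ΣAE = 81790000 N.
σ₂ = P·E₂/ΣAE = 47800·110000/81790000 = 64.28 MPa.

64.3 MPa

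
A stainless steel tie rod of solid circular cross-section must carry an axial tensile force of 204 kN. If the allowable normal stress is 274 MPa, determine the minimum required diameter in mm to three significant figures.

Required area A ≥ P/σ_allow = 204000/274 = 744.5 mm².
For a solid circular section, d ≥ √(4A/π) = 30.79 mm.

30.8 mm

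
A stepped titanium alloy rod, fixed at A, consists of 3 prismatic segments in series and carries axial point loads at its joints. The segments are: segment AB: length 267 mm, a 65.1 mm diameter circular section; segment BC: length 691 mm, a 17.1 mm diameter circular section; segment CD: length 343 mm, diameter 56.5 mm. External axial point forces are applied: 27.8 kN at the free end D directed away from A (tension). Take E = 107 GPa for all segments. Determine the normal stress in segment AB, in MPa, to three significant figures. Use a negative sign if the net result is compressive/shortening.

8.35 MPa

Internal axial forces (sectioning from the free end, tension +): N_CD = 27.8 kN, N_BC = 27.8 kN, N_AB = 27.8 kN.
A_AB = 3329 mm².
σ_AB = N_AB/A_AB = 27800/3329 = 8.352 MPa.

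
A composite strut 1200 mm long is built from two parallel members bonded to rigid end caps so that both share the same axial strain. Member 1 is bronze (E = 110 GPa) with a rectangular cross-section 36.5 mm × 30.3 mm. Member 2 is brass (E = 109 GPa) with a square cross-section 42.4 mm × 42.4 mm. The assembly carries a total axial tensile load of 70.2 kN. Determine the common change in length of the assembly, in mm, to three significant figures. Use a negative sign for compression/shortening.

0.265 mm

A_1 = 1106 mm².
A_2 = 1798 mm².
Equal strain + equilibrium ⇒ each member carries load in proportion to AE: A₁E₁ = 121700000 N, A₂E₂ = 196000000 N, ΣAE = 317600000 N.
δ = PL/ΣAE = 70200·1200/317600000 = 0.2652 mm.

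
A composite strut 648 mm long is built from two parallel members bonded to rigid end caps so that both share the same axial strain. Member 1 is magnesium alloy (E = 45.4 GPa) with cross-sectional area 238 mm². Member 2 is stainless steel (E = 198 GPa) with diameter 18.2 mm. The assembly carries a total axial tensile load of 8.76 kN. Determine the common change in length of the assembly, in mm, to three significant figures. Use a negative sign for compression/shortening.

A_2 = 260.2 mm².
Equal strain + equilibrium ⇒ each member carries load in proportion to AE: A₁E₁ = 10810000 N, A₂E₂ = 51510000 N, ΣAE = 62320000 N.
δ = PL/ΣAE = 8760·648/62320000 = 0.09109 mm.

0.0911 mm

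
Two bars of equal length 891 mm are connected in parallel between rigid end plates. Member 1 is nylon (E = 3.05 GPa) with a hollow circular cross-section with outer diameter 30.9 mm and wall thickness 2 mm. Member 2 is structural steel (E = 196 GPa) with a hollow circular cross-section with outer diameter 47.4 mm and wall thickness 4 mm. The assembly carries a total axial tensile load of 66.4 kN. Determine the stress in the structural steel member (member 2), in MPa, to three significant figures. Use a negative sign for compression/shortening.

A_1 = 181.6 mm².
A_2 = 545.4 mm².
Equal strain + equilibrium ⇒ each member carries load in proportion to AE: A₁E₁ = 553800 N, A₂E₂ = 106900000 N, ΣAE = 107400000 N.
σ₂ = P·E₂/ΣAE = 66400·196000/107400000 = 121.1 MPa.

121 MPa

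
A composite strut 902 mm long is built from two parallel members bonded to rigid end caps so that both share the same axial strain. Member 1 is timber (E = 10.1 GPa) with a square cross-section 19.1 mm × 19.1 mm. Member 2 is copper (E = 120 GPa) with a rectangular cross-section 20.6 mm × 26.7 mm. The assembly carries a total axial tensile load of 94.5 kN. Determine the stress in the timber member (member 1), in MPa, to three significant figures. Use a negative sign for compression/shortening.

13.7 MPa

A_1 = 364.8 mm².
A_2 = 550 mm².
Equal strain + equilibrium ⇒ each member carries load in proportion to AE: A₁E₁ = 3685000 N, A₂E₂ = 66000000 N, ΣAE = 69690000 N.
σ₁ = P·E₁/ΣAE = 94500·10100/69690000 = 13.7 MPa.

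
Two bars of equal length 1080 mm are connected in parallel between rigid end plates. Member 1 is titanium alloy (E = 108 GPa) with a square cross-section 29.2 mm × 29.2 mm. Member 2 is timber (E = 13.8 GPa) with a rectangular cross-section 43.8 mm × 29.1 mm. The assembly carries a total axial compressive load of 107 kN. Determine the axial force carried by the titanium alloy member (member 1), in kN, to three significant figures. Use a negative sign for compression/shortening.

A_1 = 852.6 mm².
A_2 = 1275 mm².
Equal strain + equilibrium ⇒ each member carries load in proportion to AE: A₁E₁ = 92090000 N, A₂E₂ = 17590000 N, ΣAE = 109700000 N.
F₁ = P·A₁E₁/ΣAE = -107000·92090000/109700000 = -89840 N.

-89.8 kN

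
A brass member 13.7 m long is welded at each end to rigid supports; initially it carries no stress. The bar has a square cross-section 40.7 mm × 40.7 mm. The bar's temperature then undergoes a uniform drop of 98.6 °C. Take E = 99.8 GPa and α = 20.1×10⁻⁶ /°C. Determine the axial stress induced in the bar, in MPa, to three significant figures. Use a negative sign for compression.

Free thermal expansion αLΔT = 20.1e-6 · 13700 · -98.6 = -27.15 mm.
The walls impose strain ε = −(-27.15)/13700 = 1.9819e-03; σ = Eε = 99800 · 1.9819e-03 = 197.8 MPa.

198 MPa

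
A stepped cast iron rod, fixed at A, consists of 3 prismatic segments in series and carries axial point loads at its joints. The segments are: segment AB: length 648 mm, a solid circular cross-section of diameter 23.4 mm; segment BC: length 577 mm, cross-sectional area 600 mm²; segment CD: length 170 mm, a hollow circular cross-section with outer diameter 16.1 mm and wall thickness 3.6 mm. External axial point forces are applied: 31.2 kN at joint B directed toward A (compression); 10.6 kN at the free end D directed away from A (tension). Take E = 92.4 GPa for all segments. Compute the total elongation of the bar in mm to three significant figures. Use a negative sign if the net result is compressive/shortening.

-0.0877 mm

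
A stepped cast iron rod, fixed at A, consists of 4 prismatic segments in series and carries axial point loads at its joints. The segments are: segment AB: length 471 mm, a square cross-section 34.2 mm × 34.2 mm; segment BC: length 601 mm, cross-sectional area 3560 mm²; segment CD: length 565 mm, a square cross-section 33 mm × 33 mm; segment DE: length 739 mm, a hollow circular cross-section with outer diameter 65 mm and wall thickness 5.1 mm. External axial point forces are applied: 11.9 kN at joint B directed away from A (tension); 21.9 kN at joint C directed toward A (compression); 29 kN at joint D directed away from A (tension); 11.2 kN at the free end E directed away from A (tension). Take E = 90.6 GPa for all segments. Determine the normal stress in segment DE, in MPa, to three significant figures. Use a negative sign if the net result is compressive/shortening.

11.7 MPa

Internal axial forces (sectioning from the free end, tension +): N_DE = 11.2 kN, N_CD = 40.2 kN, N_BC = 18.3 kN, N_AB = 30.2 kN.
A_DE = 959.7 mm².
σ_DE = N_DE/A_DE = 11200/959.7 = 11.67 MPa.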